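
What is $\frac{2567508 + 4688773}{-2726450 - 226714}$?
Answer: $- \frac{7256281}{2953164} \approx -2.4571$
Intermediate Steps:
$\frac{2567508 + 4688773}{-2726450 - 226714} = \frac{7256281}{-2953164} = 7256281 \left(- \frac{1}{2953164}\right) = - \frac{7256281}{2953164}$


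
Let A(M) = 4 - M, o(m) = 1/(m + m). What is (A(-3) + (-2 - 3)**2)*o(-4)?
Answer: -4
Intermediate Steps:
o(m) = 1/(2*m)
(A(-3) + (-2 - 3)**2)*o(-4) = ((4 - 1*(-3)) + (-2 - 3)**2)*((1/2)/(-4)) = ((4 + 3) + (-5)**2)*((1/2)*(-1/4)) = (7 + 25)*(-1/8) = 32*(-1/8) = -4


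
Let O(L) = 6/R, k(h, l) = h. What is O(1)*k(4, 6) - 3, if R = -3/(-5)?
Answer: 37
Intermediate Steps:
R = ⅗ (R = -3*(-⅕) = ⅗ ≈ 0.60000)
O(L) = 10 (O(L) = 6/(⅗) = 6*(5/3) = 10)
O(1)*k(4, 6) - 3 = 10*4 - 3 = 40 - 3 = 37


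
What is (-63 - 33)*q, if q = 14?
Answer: -1344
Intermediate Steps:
(-63 - 33)*q = (-63 - 33)*14 = -96*14 = -1344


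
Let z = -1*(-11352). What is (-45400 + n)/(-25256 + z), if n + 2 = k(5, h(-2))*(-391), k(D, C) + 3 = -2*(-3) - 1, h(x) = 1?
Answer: 5773/1738 ≈ 3.3216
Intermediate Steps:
k(D, C) = 2 (k(D, C) = -3 + (-2*(-3) - 1) = -3 + (6 - 1) = -3 + 5 = 2)
z = 11352
n = -784 (n = -2 + 2*(-391) = -2 - 782 = -784)
(-45400 + n)/(-25256 + z) = (-45400 - 784)/(-25256 + 11352) = -46184/(-13904) = -46184*(-1/13904) = 5773/1738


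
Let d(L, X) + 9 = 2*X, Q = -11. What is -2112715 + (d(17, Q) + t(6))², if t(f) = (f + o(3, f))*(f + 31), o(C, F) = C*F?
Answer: -1378266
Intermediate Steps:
t(f) = 4*f*(31 + f) (t(f) = (f + 3*f)*(f + 31) = (4*f)*(31 + f) = 4*f*(31 + f))
d(L, X) = -9 + 2*X
-2112715 + (d(17, Q) + t(6))² = -2112715 + ((-9 + 2*(-11)) + 4*6*(31 + 6))² = -2112715 + ((-9 - 22) + 4*6*37)² = -2112715 + (-31 + 888)² = -2112715 + 857² = -2112715 + 734449 = -1378266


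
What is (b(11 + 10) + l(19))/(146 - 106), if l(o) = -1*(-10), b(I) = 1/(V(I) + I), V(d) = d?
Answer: 421/1680 ≈ 0.25060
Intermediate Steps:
b(I) = 1/(2*I) (b(I) = 1/(I + I) = 1/(2*I))
l(o) = 10
(b(11 + 10) + l(19))/(146 - 106) = (1/(2*(11 + 10)) + 10)/(146 - 106) = ((½)/21 + 10)/40 = ((½)*(1/21) + 10)*(1/40) = (1/42 + 10)*(1/40) = (421/42)*(1/40) = 421/1680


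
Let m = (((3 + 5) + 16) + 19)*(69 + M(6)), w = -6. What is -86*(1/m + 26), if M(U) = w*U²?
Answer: -328690/147 ≈ -2236.0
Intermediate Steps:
M(U) = -6*U²
m = -6321 (m = (((3 + 5) + 16) + 19)*(69 - 6*6²) = ((8 + 16) + 19)*(69 - 6*36) = (24 + 19)*(69 - 216) = 43*(-147) = -6321)
-86*(1/m + 26) = -86*(1/(-6321) + 26) = -86*(-1/6321 + 26) = -86*164345/6321 = -328690/147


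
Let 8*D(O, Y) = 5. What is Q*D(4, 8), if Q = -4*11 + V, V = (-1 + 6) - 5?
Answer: -55/2 ≈ -27.500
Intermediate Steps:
V = 0 (V = 5 - 5 = 0)
D(O, Y) = 5/8 (D(O, Y) = (1/8)*5 = 5/8)
Q = -44 (Q = -4*11 + 0 = -44 + 0 = -44)
Q*D(4, 8) = -44*5/8 = -55/2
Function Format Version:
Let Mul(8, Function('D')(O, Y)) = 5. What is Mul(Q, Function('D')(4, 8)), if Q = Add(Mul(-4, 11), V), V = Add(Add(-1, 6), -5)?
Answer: Rational(-55, 2) ≈ -27.500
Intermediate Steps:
V = 0 (V = Add(5, -5) = 0)
Function('D')(O, Y) = Rational(5, 8) (Function('D')(O, Y) = Mul(Rational(1, 8), 5) = Rational(5, 8))
Q = -44 (Q = Add(Mul(-4, 11), 0) = Add(-44, 0) = -44)
Mul(Q, Function('D')(4, 8)) = Mul(-44, Rational(5, 8)) = Rational(-55, 2)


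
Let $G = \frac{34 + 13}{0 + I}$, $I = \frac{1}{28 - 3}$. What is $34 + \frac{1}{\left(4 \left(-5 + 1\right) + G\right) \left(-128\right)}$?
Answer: $\frac{5043967}{148352} \approx 34.0$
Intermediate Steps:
$I = \frac{1}{25} \approx 0.04$
$G = 1175$ ($G = \frac{34 + 13}{0 + \frac{1}{25}} = 47 \frac{1}{\frac{1}{25}} = 47 \cdot 25 = 1175$)
$34 + \frac{1}{\left(4 \left(-5 + 1\right) + G\right) \left(-128\right)} = 34 + \frac{1}{\left(4 \left(-5 + 1\right) + 1175\right) \left(-128\right)} = 34 + \frac{1}{4 \left(-4\right) + 1175} \left(- \frac{1}{128}\right) = 34 + \frac{1}{-16 + 1175} \left(- \frac{1}{128}\right) = 34 + \frac{1}{1159} \left(- \frac{1}{128}\right) = 34 - \frac{1}{148352} = \frac{5043967}{148352}$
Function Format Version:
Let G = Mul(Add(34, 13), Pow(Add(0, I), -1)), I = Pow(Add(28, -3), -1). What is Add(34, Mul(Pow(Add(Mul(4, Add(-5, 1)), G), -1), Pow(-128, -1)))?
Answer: Rational(5043967, 148352) ≈ 34.000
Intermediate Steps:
I = Rational(1, 25) (I = Pow(25, -1) = Rational(1, 25) ≈ 0.040000)
G = 1175 (G = Mul(Add(34, 13), Pow(Add(0, Rational(1, 25)), -1)) = Mul(47, Pow(Rational(1, 25), -1)) = Mul(47, 25) = 1175)
Add(34, Mul(Pow(Add(Mul(4, Add(-5, 1)), G), -1), Pow(-128, -1))) = Add(34, Mul(Pow(Add(Mul(4, Add(-5, 1)), 1175), -1), Pow(-128, -1))) = Add(34, Mul(Pow(Add(Mul(4, -4), 1175), -1), Rational(-1, 128))) = Add(34, Mul(Pow(Add(-16, 1175), -1), Rational(-1, 128))) = Add(34, Mul(Pow(1159, -1), Rational(-1, 128))) = Add(34, Mul(Rational(1, 1159), Rational(-1, 128))) = Add(34, Rational(-1, 148352)) = Rational(5043967, 148352)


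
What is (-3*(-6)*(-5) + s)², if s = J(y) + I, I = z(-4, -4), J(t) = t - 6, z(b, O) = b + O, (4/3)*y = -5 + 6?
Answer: 170569/16 ≈ 10661.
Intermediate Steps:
y = ¾ (y = 3*(-5 + 6)/4 = (¾)*1 = ¾ ≈ 0.75000)
z(b, O) = O + b
J(t) = -6 + t
I = -8 (I = -4 - 4 = -8)
s = -53/4 (s = (-6 + ¾) - 8 = -21/4 - 8 = -53/4 ≈ -13.250)
(-3*(-6)*(-5) + s)² = (-3*(-6)*(-5) - 53/4)² = (18*(-5) - 53/4)² = (-90 - 53/4)² = (-413/4)² = 170569/16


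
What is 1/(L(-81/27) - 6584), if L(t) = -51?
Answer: -1/6635 ≈ -0.00015072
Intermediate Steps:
1/(L(-81/27) - 6584) = 1/(-51 - 6584) = 1/(-6635) = -1/6635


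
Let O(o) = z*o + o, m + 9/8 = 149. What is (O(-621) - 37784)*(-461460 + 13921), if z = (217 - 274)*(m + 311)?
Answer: -58016784053233/8 ≈ -7.2521e+12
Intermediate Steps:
m = 1183/8 (m = -9/8 + 149 = 1183/8 ≈ 147.88)
z = -209247/8 (z = (217 - 274)*(1183/8 + 311) = -57*3671/8 = -209247/8 ≈ -26156.)
O(o) = -209239*o/8 (O(o) = -209247*o/8 + o = -209239*o/8)
(O(-621) - 37784)*(-461460 + 13921) = (-209239/8*(-621) - 37784)*(-461460 + 13921) = (129937419/8 - 37784)*(-447539) = (129635147/8)*(-447539) = -58016784053233/8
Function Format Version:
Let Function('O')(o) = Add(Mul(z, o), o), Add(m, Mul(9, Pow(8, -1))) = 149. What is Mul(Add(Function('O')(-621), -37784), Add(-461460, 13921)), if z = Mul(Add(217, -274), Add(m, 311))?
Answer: Rational(-58016784053233, 8) ≈ -7.2521e+12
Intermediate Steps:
m = Rational(1183, 8) (m = Add(Rational(-9, 8), 149) = Rational(1183, 8) ≈ 147.88)
z = Rational(-209247, 8) (z = Mul(Add(217, -274), Add(Rational(1183, 8), 311)) = Mul(-57, Rational(3671, 8)) = Rational(-209247, 8) ≈ -26156.)
Function('O')(o) = Mul(Rational(-209239, 8), o) (Function('O')(o) = Add(Mul(Rational(-209247, 8), o), o) = Mul(Rational(-209239, 8), o))
Mul(Add(Function('O')(-621), -37784), Add(-461460, 13921)) = Mul(Add(Mul(Rational(-209239, 8), -621), -37784), Add(-461460, 13921)) = Mul(Add(Rational(129937419, 8), -37784), -447539) = Mul(Rational(129635147, 8), -447539) = Rational(-58016784053233, 8)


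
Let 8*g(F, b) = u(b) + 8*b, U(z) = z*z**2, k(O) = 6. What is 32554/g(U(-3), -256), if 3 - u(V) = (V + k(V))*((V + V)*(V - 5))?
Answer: 260432/33405955 ≈ 0.0077960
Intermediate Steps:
U(z) = z**3
u(V) = 3 - 2*V*(-5 + V)*(6 + V) (u(V) = 3 - (V + 6)*(V + V)*(V - 5) = 3 - (6 + V)*(2*V)*(-5 + V) = 3 - (6 + V)*2*V*(-5 + V) = 3 - 2*V*(-5 + V)*(6 + V))
g(F, b) = 3/8 - b**2/4 - b**3/4 + 17*b/2 (g(F, b) = ((3 - 2*b**2 - 2*b**3 + 60*b) + 8*b)/8 = (3 - 2*b**2 - 2*b**3 + 68*b)/8 = 3/8 - b**2/4 - b**3/4 + 17*b/2)
32554/g(U(-3), -256) = 32554/(3/8 - 1/4*(-256)**2 - 1/4*(-256)**3 + (17/2)*(-256)) = 32554/(3/8 - 1/4*65536 - 1/4*(-16777216) - 2176) = 32554/(3/8 - 16384 + 4194304 - 2176) = 32554/(33405955/8) = 32554*(8/33405955) = 260432/33405955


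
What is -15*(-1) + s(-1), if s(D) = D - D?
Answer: 15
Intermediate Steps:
s(D) = 0
-15*(-1) + s(-1) = -15*(-1) + 0 = 15 + 0 = 15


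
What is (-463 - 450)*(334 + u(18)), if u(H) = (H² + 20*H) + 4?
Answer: -933086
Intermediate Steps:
u(H) = 4 + H² + 20*H
(-463 - 450)*(334 + u(18)) = (-463 - 450)*(334 + (4 + 18² + 20*18)) = -913*(334 + (4 + 324 + 360)) = -913*(334 + 688) = -913*1022 = -933086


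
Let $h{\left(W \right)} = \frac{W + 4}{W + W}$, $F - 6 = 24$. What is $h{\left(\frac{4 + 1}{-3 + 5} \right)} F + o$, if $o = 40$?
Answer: $79$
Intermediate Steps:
$F = 30$ ($F = 6 + 24 = 30$)
$h{\left(W \right)} = \frac{4 + W}{2 W}$
$h{\left(\frac{4 + 1}{-3 + 5} \right)} F + o = \frac{4 + \frac{4 + 1}{-3 + 5}}{2 \frac{4 + 1}{-3 + 5}} \cdot 30 + 40 = \frac{4 + \frac{5}{2}}{2 \cdot \frac{5}{2}} \cdot 30 + 40 = \frac{1}{2} \cdot \frac{2}{5} \cdot \frac{13}{2} \cdot 30 + 40 = \frac{13}{10} \cdot 30 + 40 = 39 + 40 = 79$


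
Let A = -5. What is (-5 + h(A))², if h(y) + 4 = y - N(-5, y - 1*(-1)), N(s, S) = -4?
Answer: 100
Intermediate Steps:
h(y) = y (h(y) = -4 + (y - 1*(-4)) = -4 + (y + 4) = -4 + (4 + y) = y)
(-5 + h(A))² = (-5 - 5)² = (-10)² = 100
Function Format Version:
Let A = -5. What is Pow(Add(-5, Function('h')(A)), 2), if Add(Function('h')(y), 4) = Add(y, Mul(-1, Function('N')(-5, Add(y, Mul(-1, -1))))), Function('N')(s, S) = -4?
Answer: 100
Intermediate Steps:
Function('h')(y) = y (Function('h')(y) = Add(-4, Add(y, Mul(-1, -4))) = Add(-4, Add(y, 4)) = Add(-4, Add(4, y)) = y)
Pow(Add(-5, Function('h')(A)), 2) = Pow(Add(-5, -5), 2) = Pow(-10, 2) = 100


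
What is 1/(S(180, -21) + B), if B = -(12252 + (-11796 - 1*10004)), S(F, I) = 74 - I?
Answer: 1/9643 ≈ 0.00010370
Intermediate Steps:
B = 9548 (B = -(12252 + (-11796 - 10004)) = -(12252 - 21800) = -1*(-9548) = 9548)
1/(S(180, -21) + B) = 1/((74 - 1*(-21)) + 9548) = 1/((74 + 21) + 9548) = 1/(95 + 9548) = 1/9643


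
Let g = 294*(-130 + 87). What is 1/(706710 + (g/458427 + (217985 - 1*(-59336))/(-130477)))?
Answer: 19938059893/14090383380007263 ≈ 1.4150e-6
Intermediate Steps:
g = -12642 (g = 294*(-43) = -12642)
1/(706710 + (g/458427 + (217985 - 1*(-59336))/(-130477))) = 1/(706710 + (-12642/458427 + (217985 - 1*(-59336))/(-130477))) = 1/(706710 + (-12642*1/458427 + (217985 + 59336)*(-1/130477))) = 1/(706710 + (-4214/152809 + 277321*(-1/130477))) = 1/(706710 + (-4214/152809 - 277321/130477)) = 1/(706710 - 42926974767/19938059893) = 1/(14090383380007263/19938059893) = 19938059893/14090383380007263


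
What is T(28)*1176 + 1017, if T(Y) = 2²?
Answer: 5721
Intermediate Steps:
T(Y) = 4
T(28)*1176 + 1017 = 4*1176 + 1017 = 4704 + 1017 = 5721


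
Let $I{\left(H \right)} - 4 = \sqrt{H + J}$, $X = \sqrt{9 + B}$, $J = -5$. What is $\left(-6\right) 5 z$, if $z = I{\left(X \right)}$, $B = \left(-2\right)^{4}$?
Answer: $-120$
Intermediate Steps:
$B = 16$
$X = 5$ ($X = \sqrt{9 + 16} = \sqrt{25} = 5$)
$I{\left(H \right)} = 4 + \sqrt{-5 + H}$ ($I{\left(H \right)} = 4 + \sqrt{H - 5} = 4 + \sqrt{-5 + H}$)
$z = 4$ ($z = 4 + \sqrt{-5 + 5} = 4 + \sqrt{0} = 4 + 0 = 4$)
$\left(-6\right) 5 z = \left(-6\right) 5 \cdot 4 = \left(-30\right) 4 = -120$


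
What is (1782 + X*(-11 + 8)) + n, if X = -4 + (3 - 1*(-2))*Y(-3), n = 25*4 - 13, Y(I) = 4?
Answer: 1821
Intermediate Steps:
n = 87 (n = 100 - 13 = 87)
X = 16 (X = -4 + (3 - 1*(-2))*4 = -4 + (3 + 2)*4 = -4 + 5*4 = -4 + 20 = 16)
(1782 + X*(-11 + 8)) + n = (1782 + 16*(-11 + 8)) + 87 = (1782 + 16*(-3)) + 87 = (1782 - 48) + 87 = 1734 + 87 = 1821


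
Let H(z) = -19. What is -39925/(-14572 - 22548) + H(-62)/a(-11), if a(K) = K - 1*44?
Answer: 580231/408320 ≈ 1.4210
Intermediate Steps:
a(K) = -44 + K (a(K) = K - 44 = -44 + K)
-39925/(-14572 - 22548) + H(-62)/a(-11) = -39925/(-14572 - 22548) - 19/(-44 - 11) = -39925/(-37120) - 19/(-55) = -39925*(-1/37120) - 19*(-1/55) = 7985/7424 + 19/55 = 580231/408320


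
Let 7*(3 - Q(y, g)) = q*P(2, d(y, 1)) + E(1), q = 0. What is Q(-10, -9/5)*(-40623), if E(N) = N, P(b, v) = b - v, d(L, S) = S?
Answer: -812460/7 ≈ -1.1607e+5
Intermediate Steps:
Q(y, g) = 20/7 (Q(y, g) = 3 - (0*(2 - 1*1) + 1)/7 = 3 - (0*(2 - 1) + 1)/7 = 3 - (0*1 + 1)/7 = 3 - (0 + 1)/7 = 3 - ⅐*1 = 3 - ⅐ = 20/7)
Q(-10, -9/5)*(-40623) = (20/7)*(-40623) = -812460/7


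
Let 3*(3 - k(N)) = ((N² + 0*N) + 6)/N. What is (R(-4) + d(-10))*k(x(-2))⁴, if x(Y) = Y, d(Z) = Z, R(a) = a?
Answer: -537824/81 ≈ -6639.8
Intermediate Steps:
k(N) = 3 - (6 + N²)/(3*N) (k(N) = 3 - ((N² + 0*N) + 6)/(3*N) = 3 - ((N² + 0) + 6)/(3*N) = 3 - (N² + 6)/(3*N) = 3 - (6 + N²)/(3*N))
(R(-4) + d(-10))*k(x(-2))⁴ = (-4 - 10)*(3 - 2/(-2) - ⅓*(-2))⁴ = -14*(3 - 2*(-½) + ⅔)⁴ = -14*(3 + 1 + ⅔)⁴ = -14*(14/3)⁴ = -14*38416/81 = -537824/81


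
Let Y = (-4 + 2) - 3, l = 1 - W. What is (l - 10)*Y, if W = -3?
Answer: 30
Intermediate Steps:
l = 4 (l = 1 - 1*(-3) = 1 + 3 = 4)
Y = -5 (Y = -2 - 3 = -5)
(l - 10)*Y = (4 - 10)*(-5) = -6*(-5) = 30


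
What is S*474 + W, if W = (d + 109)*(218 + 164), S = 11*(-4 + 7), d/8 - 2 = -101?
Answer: -245264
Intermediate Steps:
d = -792 (d = 16 + 8*(-101) = 16 - 808 = -792)
S = 33 (S = 11*3 = 33)
W = -260906 (W = (-792 + 109)*(218 + 164) = -683*382 = -260906)
S*474 + W = 33*474 - 260906 = 15642 - 260906 = -245264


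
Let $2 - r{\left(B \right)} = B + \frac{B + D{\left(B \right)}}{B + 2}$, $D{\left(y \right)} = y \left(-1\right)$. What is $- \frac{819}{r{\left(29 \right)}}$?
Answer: $\frac{91}{3} \approx 30.333$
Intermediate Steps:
$D{\left(y \right)} = - y$
$r{\left(B \right)} = 2 - B$ ($r{\left(B \right)} = 2 - \left(B + \frac{B - B}{B + 2}\right) = 2 - \left(B + \frac{0}{2 + B}\right) = 2 - \left(B + 0\right) = 2 - B$)
$- \frac{819}{r{\left(29 \right)}} = - \frac{819}{2 - 29} = - \frac{819}{-27} = \left(-819\right) \left(- \frac{1}{27}\right) = \frac{91}{3}$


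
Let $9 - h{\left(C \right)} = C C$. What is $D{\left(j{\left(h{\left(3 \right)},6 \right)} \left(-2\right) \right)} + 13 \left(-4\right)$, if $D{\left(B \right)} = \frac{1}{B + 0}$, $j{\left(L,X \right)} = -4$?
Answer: $- \frac{415}{8} \approx -51.875$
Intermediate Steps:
$h{\left(C \right)} = 9 - C^{2}$ ($h{\left(C \right)} = 9 - C C = 9 - C^{2}$)
$D{\left(B \right)} = \frac{1}{B}$
$D{\left(j{\left(h{\left(3 \right)},6 \right)} \left(-2\right) \right)} + 13 \left(-4\right) = \frac{1}{\left(-4\right) \left(-2\right)} + 13 \left(-4\right) = \frac{1}{8} - 52 = - \frac{415}{8}$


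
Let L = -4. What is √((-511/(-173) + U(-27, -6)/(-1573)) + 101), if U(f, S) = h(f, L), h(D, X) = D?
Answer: √63632088247/24739 ≈ 10.197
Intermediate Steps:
U(f, S) = f
√((-511/(-173) + U(-27, -6)/(-1573)) + 101) = √((-511/(-173) - 27/(-1573)) + 101) = √((-511*(-1/173) - 27*(-1/1573)) + 101) = √((511/173 + 27/1573) + 101) = √(808474/272129 + 101) = √(28293503/272129) = √63632088247/24739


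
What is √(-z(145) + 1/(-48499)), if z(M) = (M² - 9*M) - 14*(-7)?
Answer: I*√46614968222317/48499 ≈ 140.78*I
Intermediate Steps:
z(M) = 98 + M² - 9*M (z(M) = (M² - 9*M) + 98 = 98 + M² - 9*M)
√(-z(145) + 1/(-48499)) = √(-(98 + 145² - 9*145) + 1/(-48499)) = √(-(98 + 21025 - 1305) - 1/48499) = √(-1*19818 - 1/48499) = √(-19818 - 1/48499) = √(-961153183/48499) = I*√46614968222317/48499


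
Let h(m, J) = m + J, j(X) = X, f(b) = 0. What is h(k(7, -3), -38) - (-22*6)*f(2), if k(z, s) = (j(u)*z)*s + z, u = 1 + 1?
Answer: -73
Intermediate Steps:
u = 2
k(z, s) = z + 2*s*z (k(z, s) = (2*z)*s + z = 2*s*z + z = z + 2*s*z)
h(m, J) = J + m
h(k(7, -3), -38) - (-22*6)*f(2) = (-38 + 7*(1 + 2*(-3))) - (-22*6)*0 = (-38 + 7*(1 - 6)) - (-132)*0 = (-38 + 7*(-5)) - 1*0 = (-38 - 35) + 0 = -73 + 0 = -73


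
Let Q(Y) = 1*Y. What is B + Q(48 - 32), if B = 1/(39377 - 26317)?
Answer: 208961/13060 ≈ 16.000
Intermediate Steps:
B = 1/13060 ≈ 7.6570e-5
Q(Y) = Y
B + Q(48 - 32) = 1/13060 + (48 - 32) = 1/13060 + 16 = 208961/13060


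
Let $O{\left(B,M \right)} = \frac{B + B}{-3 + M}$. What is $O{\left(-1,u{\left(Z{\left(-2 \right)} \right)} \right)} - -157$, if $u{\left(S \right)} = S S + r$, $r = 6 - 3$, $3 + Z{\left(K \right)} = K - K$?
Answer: $\frac{1411}{9} \approx 156.78$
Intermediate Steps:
$Z{\left(K \right)} = -3$ ($Z{\left(K \right)} = -3 + \left(K - K\right) = -3 + 0 = -3$)
$r = 3$ ($r = 6 - 3 = 3$)
$u{\left(S \right)} = 3 + S^{2}$ ($u{\left(S \right)} = S S + 3 = S^{2} + 3 = 3 + S^{2}$)
$O{\left(B,M \right)} = \frac{2 B}{-3 + M}$
$O{\left(-1,u{\left(Z{\left(-2 \right)} \right)} \right)} - -157 = 2 \left(-1\right) \frac{1}{-3 + \left(3 + \left(-3\right)^{2}\right)} - -157 = 2 \left(-1\right) \frac{1}{-3 + \left(3 + 9\right)} + 157 = 2 \left(-1\right) \frac{1}{-3 + 12} + 157 = 2 \left(-1\right) \frac{1}{9} + 157 = - \frac{2}{9} + 157 = \frac{1411}{9}$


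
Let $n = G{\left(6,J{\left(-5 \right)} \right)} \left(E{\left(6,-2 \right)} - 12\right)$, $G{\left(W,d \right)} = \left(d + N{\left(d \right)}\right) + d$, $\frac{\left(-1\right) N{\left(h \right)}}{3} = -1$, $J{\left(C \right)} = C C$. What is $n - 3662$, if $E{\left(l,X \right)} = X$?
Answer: $-4404$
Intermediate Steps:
$J{\left(C \right)} = C^{2}$
$N{\left(h \right)} = 3$ ($N{\left(h \right)} = \left(-3\right) \left(-1\right) = 3$)
$G{\left(W,d \right)} = 3 + 2 d$ ($G{\left(W,d \right)} = \left(d + 3\right) + d = \left(3 + d\right) + d = 3 + 2 d$)
$n = -742$ ($n = \left(3 + 2 \left(-5\right)^{2}\right) \left(-2 - 12\right) = \left(3 + 2 \cdot 25\right) \left(-14\right) = \left(3 + 50\right) \left(-14\right) = 53 \left(-14\right) = -742$)
$n - 3662 = -742 - 3662 = -4404$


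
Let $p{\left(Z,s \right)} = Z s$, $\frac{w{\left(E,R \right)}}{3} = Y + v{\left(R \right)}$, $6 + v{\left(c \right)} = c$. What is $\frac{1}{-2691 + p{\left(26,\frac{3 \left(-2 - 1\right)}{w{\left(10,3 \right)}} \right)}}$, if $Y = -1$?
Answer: $- \frac{2}{5343} \approx -0.00037432$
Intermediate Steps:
$v{\left(c \right)} = -6 + c$
$w{\left(E,R \right)} = -21 + 3 R$ ($w{\left(E,R \right)} = 3 \left(-1 + \left(-6 + R\right)\right) = 3 \left(-7 + R\right) = -21 + 3 R$)
$\frac{1}{-2691 + p{\left(26,\frac{3 \left(-2 - 1\right)}{w{\left(10,3 \right)}} \right)}} = \frac{1}{-2691 + 26 \frac{3 \left(-2 - 1\right)}{-21 + 3 \cdot 3}} = \frac{1}{-2691 + 26 \frac{3 \left(-3\right)}{-21 + 9}} = \frac{1}{-2691 + 26 \left(- \frac{9}{-12}\right)} = \frac{1}{-2691 + 26 \left(\left(-9\right) \left(- \frac{1}{12}\right)\right)} = \frac{1}{-2691 + 26 \cdot \frac{3}{4}} = \frac{1}{-2691 + \frac{39}{2}} = \frac{1}{- \frac{5343}{2}} = - \frac{2}{5343}$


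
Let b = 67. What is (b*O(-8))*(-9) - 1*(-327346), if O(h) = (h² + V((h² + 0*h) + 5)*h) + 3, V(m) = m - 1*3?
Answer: 605329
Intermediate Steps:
V(m) = -3 + m (V(m) = m - 3 = -3 + m)
O(h) = 3 + h² + h*(2 + h²) (O(h) = (h² + (-3 + ((h² + 0*h) + 5))*h) + 3 = (h² + (-3 + ((h² + 0) + 5))*h) + 3 = (h² + (-3 + (h² + 5))*h) + 3 = (h² + (-3 + (5 + h²))*h) + 3 = (h² + (2 + h²)*h) + 3 = (h² + h*(2 + h²)) + 3 = 3 + h² + h*(2 + h²))
(b*O(-8))*(-9) - 1*(-327346) = (67*(3 + (-8)² - 8*(2 + (-8)²)))*(-9) - 1*(-327346) = (67*(3 + 64 - 8*(2 + 64)))*(-9) + 327346 = (67*(3 + 64 - 8*66))*(-9) + 327346 = (67*(3 + 64 - 528))*(-9) + 327346 = (67*(-461))*(-9) + 327346 = -30887*(-9) + 327346 = 277983 + 327346 = 605329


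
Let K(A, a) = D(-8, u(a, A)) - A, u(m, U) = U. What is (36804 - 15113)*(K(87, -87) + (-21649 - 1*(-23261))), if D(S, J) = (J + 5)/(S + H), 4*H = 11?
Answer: 686671987/21 ≈ 3.2699e+7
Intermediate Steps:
H = 11/4 (H = (1/4)*11 = 11/4 ≈ 2.7500)
D(S, J) = (5 + J)/(11/4 + S) (D(S, J) = (J + 5)/(S + 11/4) = (5 + J)/(11/4 + S))
K(A, a) = -20/21 - 25*A/21 (K(A, a) = 4*(5 + A)/(11 + 4*(-8)) - A = 4*(5 + A)/(11 - 32) - A = 4*(5 + A)/(-21) - A = 4*(-1/21)*(5 + A) - A = (-20/21 - 4*A/21) - A = -20/21 - 25*A/21)
(36804 - 15113)*(K(87, -87) + (-21649 - 1*(-23261))) = (36804 - 15113)*((-20/21 - 25/21*87) + (-21649 - 1*(-23261))) = 21691*((-20/21 - 725/7) + (-21649 + 23261)) = 21691*(-2195/21 + 1612) = 21691*(31657/21) = 686671987/21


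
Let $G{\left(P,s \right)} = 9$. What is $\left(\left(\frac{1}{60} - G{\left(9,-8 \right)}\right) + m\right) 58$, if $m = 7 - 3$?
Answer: $- \frac{8671}{30} \approx -289.03$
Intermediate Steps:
$m = 4$ ($m = 7 - 3 = 4$)
$\left(\left(\frac{1}{60} - G{\left(9,-8 \right)}\right) + m\right) 58 = \left(\left(\frac{1}{60} - 9\right) + 4\right) 58 = \left(- \frac{539}{60} + 4\right) 58 = \left(- \frac{299}{60}\right) 58 = - \frac{8671}{30}$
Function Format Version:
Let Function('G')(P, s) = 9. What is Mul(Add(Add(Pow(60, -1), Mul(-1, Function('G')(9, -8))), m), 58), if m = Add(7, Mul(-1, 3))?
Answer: Rational(-8671, 30) ≈ -289.03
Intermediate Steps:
m = 4 (m = Add(7, -3) = 4)
Mul(Add(Add(Pow(60, -1), Mul(-1, Function('G')(9, -8))), m), 58) = Mul(Add(Add(Pow(60, -1), Mul(-1, 9)), 4), 58) = Mul(Add(Add(Rational(1, 60), -9), 4), 58) = Mul(Add(Rational(-539, 60), 4), 58) = Mul(Rational(-299, 60), 58) = Rational(-8671, 30)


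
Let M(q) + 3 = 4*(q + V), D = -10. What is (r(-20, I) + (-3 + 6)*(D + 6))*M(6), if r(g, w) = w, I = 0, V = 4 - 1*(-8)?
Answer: -828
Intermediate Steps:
V = 12 (V = 4 + 8 = 12)
M(q) = 45 + 4*q (M(q) = -3 + 4*(q + 12) = -3 + 4*(12 + q) = -3 + (48 + 4*q) = 45 + 4*q)
(r(-20, I) + (-3 + 6)*(D + 6))*M(6) = (0 + (-3 + 6)*(-10 + 6))*(45 + 4*6) = (0 + 3*(-4))*(45 + 24) = (0 - 12)*69 = -12*69 = -828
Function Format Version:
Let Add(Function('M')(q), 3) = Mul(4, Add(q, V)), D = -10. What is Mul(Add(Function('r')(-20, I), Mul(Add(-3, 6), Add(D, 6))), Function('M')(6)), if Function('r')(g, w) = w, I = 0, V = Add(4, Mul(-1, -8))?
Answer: -828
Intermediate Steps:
V = 12 (V = Add(4, 8) = 12)
Function('M')(q) = Add(45, Mul(4, q)) (Function('M')(q) = Add(-3, Mul(4, Add(q, 12))) = Add(-3, Mul(4, Add(12, q))) = Add(-3, Add(48, Mul(4, q))) = Add(45, Mul(4, q)))
Mul(Add(Function('r')(-20, I), Mul(Add(-3, 6), Add(D, 6))), Function('M')(6)) = Mul(Add(0, Mul(Add(-3, 6), Add(-10, 6))), Add(45, Mul(4, 6))) = Mul(Add(0, Mul(3, -4)), Add(45, 24)) = Mul(Add(0, -12), 69) = Mul(-12, 69) = -828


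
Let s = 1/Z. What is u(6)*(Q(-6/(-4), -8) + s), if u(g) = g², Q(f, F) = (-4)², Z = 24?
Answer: 1155/2 ≈ 577.50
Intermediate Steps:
Q(f, F) = 16
s = 1/24 ≈ 0.041667
u(6)*(Q(-6/(-4), -8) + s) = 6²*(16 + 1/24) = 36*(385/24) = 1155/2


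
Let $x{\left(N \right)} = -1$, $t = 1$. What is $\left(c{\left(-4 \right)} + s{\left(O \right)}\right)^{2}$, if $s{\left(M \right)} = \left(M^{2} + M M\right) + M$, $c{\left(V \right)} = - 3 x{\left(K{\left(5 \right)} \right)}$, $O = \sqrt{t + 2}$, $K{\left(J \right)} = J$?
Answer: $84 + 18 \sqrt{3} \approx 115.18$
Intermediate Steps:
$O = \sqrt{3}$ ($O = \sqrt{1 + 2} = \sqrt{3} \approx 1.732$)
$c{\left(V \right)} = 3$ ($c{\left(V \right)} = \left(-3\right) \left(-1\right) = 3$)
$s{\left(M \right)} = M + 2 M^{2}$ ($s{\left(M \right)} = \left(M^{2} + M^{2}\right) + M = 2 M^{2} + M = M + 2 M^{2}$)
$\left(c{\left(-4 \right)} + s{\left(O \right)}\right)^{2} = \left(3 + \sqrt{3} \left(1 + 2 \sqrt{3}\right)\right)^{2}$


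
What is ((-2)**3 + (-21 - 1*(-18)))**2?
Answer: 121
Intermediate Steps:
((-2)**3 + (-21 - 1*(-18)))**2 = (-8 + (-21 + 18))**2 = (-8 - 3)**2 = (-11)**2 = 121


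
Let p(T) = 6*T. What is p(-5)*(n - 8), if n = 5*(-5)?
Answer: 990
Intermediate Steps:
n = -25
p(-5)*(n - 8) = (6*(-5))*(-25 - 8) = -30*(-33) = 990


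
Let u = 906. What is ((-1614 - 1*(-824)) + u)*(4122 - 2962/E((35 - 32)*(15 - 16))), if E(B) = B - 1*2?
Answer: 2734352/5 ≈ 5.4687e+5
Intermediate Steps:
E(B) = -2 + B (E(B) = B - 2 = -2 + B)
((-1614 - 1*(-824)) + u)*(4122 - 2962/E((35 - 32)*(15 - 16))) = ((-1614 - 1*(-824)) + 906)*(4122 - 2962/(-2 + (35 - 32)*(15 - 16))) = ((-1614 + 824) + 906)*(4122 - 2962/(-2 + 3*(-1))) = (-790 + 906)*(4122 - 2962/(-2 - 3)) = 116*(4122 - 2962/(-5)) = 116*(4122 - 2962*(-1/5)) = 116*(4122 + 2962/5) = 116*(23572/5) = 2734352/5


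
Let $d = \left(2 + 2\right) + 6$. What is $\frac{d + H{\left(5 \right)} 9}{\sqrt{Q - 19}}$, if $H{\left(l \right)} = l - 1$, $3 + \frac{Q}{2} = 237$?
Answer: $\frac{46 \sqrt{449}}{449} \approx 2.1709$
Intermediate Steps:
$d = 10$ ($d = 4 + 6 = 10$)
$Q = 468$ ($Q = -6 + 2 \cdot 237 = -6 + 474 = 468$)
$H{\left(l \right)} = -1 + l$
$\frac{d + H{\left(5 \right)} 9}{\sqrt{Q - 19}} = \frac{10 + \left(-1 + 5\right) 9}{\sqrt{468 - 19}} = \frac{10 + 4 \cdot 9}{\sqrt{449}} = \left(10 + 36\right) \frac{\sqrt{449}}{449} = 46 \frac{\sqrt{449}}{449} = \frac{46 \sqrt{449}}{449}$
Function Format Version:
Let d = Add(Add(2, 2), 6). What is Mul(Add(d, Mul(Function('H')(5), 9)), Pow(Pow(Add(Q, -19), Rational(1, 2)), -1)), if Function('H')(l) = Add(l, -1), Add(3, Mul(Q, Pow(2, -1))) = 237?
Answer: Mul(Rational(46, 449), Pow(449, Rational(1, 2))) ≈ 2.1709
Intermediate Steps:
d = 10 (d = Add(4, 6) = 10)
Q = 468 (Q = Add(-6, Mul(2, 237)) = Add(-6, 474) = 468)
Function('H')(l) = Add(-1, l)
Mul(Add(d, Mul(Function('H')(5), 9)), Pow(Pow(Add(Q, -19), Rational(1, 2)), -1)) = Mul(Add(10, Mul(Add(-1, 5), 9)), Pow(Pow(Add(468, -19), Rational(1, 2)), -1)) = Mul(Add(10, Mul(4, 9)), Pow(Pow(449, Rational(1, 2)), -1)) = Mul(Add(10, 36), Mul(Rational(1, 449), Pow(449, Rational(1, 2)))) = Mul(46, Mul(Rational(1, 449), Pow(449, Rational(1, 2)))) = Mul(Rational(46, 449), Pow(449, Rational(1, 2)))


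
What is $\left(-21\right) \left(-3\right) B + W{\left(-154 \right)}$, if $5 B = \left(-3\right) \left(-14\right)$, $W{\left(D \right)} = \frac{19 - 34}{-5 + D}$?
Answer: $\frac{140263}{265} \approx 529.29$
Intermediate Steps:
$W{\left(D \right)} = - \frac{15}{-5 + D}$
$B = \frac{42}{5}$ ($B = \frac{\left(-3\right) \left(-14\right)}{5} = \frac{1}{5} \cdot 42 = \frac{42}{5} \approx 8.4$)
$\left(-21\right) \left(-3\right) B + W{\left(-154 \right)} = \left(-21\right) \left(-3\right) \frac{42}{5} - \frac{15}{-5 - 154} = 63 \cdot \frac{42}{5} - \frac{15}{-159} = \frac{2646}{5} - - \frac{5}{53} = \frac{2646}{5} + \frac{5}{53} = \frac{140263}{265}$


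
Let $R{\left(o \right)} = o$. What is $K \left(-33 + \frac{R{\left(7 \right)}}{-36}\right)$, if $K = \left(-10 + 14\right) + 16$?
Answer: $- \frac{5975}{9} \approx -663.89$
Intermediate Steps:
$K = 20$ ($K = 4 + 16 = 20$)
$K \left(-33 + \frac{R{\left(7 \right)}}{-36}\right) = 20 \left(-33 + \frac{7}{-36}\right) = 20 \left(-33 + 7 \left(- \frac{1}{36}\right)\right) = 20 \left(-33 - \frac{7}{36}\right) = 20 \left(- \frac{1195}{36}\right) = - \frac{5975}{9}$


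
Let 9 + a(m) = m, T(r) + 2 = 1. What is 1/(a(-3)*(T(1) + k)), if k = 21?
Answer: -1/240 ≈ -0.0041667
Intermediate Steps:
T(r) = -1 (T(r) = -2 + 1 = -1)
a(m) = -9 + m
1/(a(-3)*(T(1) + k)) = 1/((-9 - 3)*(-1 + 21)) = 1/(-12*20) = 1/(-240) = -1/240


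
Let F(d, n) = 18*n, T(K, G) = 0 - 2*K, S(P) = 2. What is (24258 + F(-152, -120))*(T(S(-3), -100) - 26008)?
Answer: -574813176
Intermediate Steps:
T(K, G) = -2*K
(24258 + F(-152, -120))*(T(S(-3), -100) - 26008) = (24258 + 18*(-120))*(-2*2 - 26008) = (24258 - 2160)*(-4 - 26008) = 22098*(-26012) = -574813176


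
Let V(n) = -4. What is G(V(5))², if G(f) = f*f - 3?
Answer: 169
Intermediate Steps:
G(f) = -3 + f² (G(f) = f² - 3 = -3 + f²)
G(V(5))² = (-3 + (-4)²)² = (-3 + 16)² = 13² = 169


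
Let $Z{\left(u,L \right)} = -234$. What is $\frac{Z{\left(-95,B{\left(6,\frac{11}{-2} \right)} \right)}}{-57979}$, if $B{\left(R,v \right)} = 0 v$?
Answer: $\frac{234}{57979} \approx 0.0040359$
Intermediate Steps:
$B{\left(R,v \right)} = 0$
$\frac{Z{\left(-95,B{\left(6,\frac{11}{-2} \right)} \right)}}{-57979} = - \frac{234}{-57979} = \left(-234\right) \left(- \frac{1}{57979}\right) = \frac{234}{57979}$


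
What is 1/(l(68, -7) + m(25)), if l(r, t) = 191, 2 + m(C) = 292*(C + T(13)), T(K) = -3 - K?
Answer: 1/2817 ≈ 0.00035499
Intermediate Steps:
m(C) = -4674 + 292*C (m(C) = -2 + 292*(C + (-3 - 1*13)) = -2 + 292*(C + (-3 - 13)) = -2 + 292*(C - 16) = -2 + 292*(-16 + C) = -2 + (-4672 + 292*C) = -4674 + 292*C)
1/(l(68, -7) + m(25)) = 1/(191 + (-4674 + 292*25)) = 1/(191 + (-4674 + 7300)) = 1/(191 + 2626) = 1/2817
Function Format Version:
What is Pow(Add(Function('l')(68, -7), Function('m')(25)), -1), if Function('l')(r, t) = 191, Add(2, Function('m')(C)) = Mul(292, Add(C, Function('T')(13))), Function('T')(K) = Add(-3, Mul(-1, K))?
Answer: Rational(1, 2817) ≈ 0.00035499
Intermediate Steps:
Function('m')(C) = Add(-4674, Mul(292, C)) (Function('m')(C) = Add(-2, Mul(292, Add(C, Add(-3, Mul(-1, 13))))) = Add(-2, Mul(292, Add(C, Add(-3, -13)))) = Add(-2, Mul(292, Add(C, -16))) = Add(-2, Mul(292, Add(-16, C))) = Add(-2, Add(-4672, Mul(292, C))) = Add(-4674, Mul(292, C)))
Pow(Add(Function('l')(68, -7), Function('m')(25)), -1) = Pow(Add(191, Add(-4674, Mul(292, 25))), -1) = Pow(Add(191, Add(-4674, 7300)), -1) = Pow(Add(191, 2626), -1) = Pow(2817, -1) = Rational(1, 2817)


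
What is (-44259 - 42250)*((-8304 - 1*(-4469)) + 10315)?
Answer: -560578320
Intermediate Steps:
(-44259 - 42250)*((-8304 - 1*(-4469)) + 10315) = -86509*((-8304 + 4469) + 10315) = -86509*(-3835 + 10315) = -86509*6480 = -560578320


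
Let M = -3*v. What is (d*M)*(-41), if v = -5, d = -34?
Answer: 20910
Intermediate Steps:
M = 15 (M = -3*(-5) = 15)
(d*M)*(-41) = -34*15*(-41) = -510*(-41) = 20910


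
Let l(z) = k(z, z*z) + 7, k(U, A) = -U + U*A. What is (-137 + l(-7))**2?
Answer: 217156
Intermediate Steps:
k(U, A) = -U + A*U
l(z) = 7 + z*(-1 + z**2) (l(z) = z*(-1 + z*z) + 7 = z*(-1 + z**2) + 7 = 7 + z*(-1 + z**2))
(-137 + l(-7))**2 = (-137 + (7 + (-7)**3 - 1*(-7)))**2 = (-137 + (7 - 343 + 7))**2 = (-137 - 329)**2 = (-466)**2 = 217156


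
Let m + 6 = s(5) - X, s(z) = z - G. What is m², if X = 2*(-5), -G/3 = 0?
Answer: 81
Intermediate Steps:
G = 0 (G = -3*0 = 0)
s(z) = z (s(z) = z - 1*0 = z + 0 = z)
X = -10
m = 9 (m = -6 + (5 - 1*(-10)) = -6 + (5 + 10) = -6 + 15 = 9)
m² = 9² = 81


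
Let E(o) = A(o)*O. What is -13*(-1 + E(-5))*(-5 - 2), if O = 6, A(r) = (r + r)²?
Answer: 54509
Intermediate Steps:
A(r) = 4*r² (A(r) = (2*r)² = 4*r²)
E(o) = 24*o² (E(o) = (4*o²)*6 = 24*o²)
-13*(-1 + E(-5))*(-5 - 2) = -13*(-1 + 24*(-5)²)*(-5 - 2) = -13*(-1 + 24*25)*(-7) = -13*(-1 + 600)*(-7) = -7787*(-7) = -13*(-4193) = 54509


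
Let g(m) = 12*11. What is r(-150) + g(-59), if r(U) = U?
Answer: -18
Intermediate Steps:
g(m) = 132
r(-150) + g(-59) = -150 + 132 = -18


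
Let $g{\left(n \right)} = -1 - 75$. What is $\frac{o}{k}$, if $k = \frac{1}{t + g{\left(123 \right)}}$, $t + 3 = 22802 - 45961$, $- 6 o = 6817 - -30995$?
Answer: $146445876$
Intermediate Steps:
$o = -6302$ ($o = - \frac{6817 - -30995}{6} = - \frac{6817 + 30995}{6} = \left(- \frac{1}{6}\right) 37812 = -6302$)
$t = -23162$ ($t = -3 + \left(22802 - 45961\right) = -3 - 23159 = -23162$)
$g{\left(n \right)} = -76$
$k = - \frac{1}{23238}$ ($k = \frac{1}{-23162 - 76} = \frac{1}{-23238} = - \frac{1}{23238} \approx -4.3033 \cdot 10^{-5}$)
$\frac{o}{k} = - \frac{6302}{- \frac{1}{23238}} = \left(-6302\right) \left(-23238\right) = 146445876$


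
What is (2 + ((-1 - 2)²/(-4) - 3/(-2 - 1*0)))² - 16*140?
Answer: -35815/16 ≈ -2238.4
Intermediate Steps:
(2 + ((-1 - 2)²/(-4) - 3/(-2 - 1*0)))² - 16*140 = (2 + ((-3)²*(-¼) - 3/(-2 + 0)))² - 2240 = (2 + (9*(-¼) - 3/(-2)))² - 2240 = (2 + (-9/4 - 3*(-½)))² - 2240 = (2 + (-9/4 + 3/2))² - 2240 = (2 - ¾)² - 2240 = (5/4)² - 2240 = 25/16 - 2240 = -35815/16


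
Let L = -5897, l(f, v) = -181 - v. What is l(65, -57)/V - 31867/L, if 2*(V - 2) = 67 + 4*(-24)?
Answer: 2259131/147425 ≈ 15.324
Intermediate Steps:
V = -25/2 (V = 2 + (67 + 4*(-24))/2 = 2 + (67 - 96)/2 = 2 + (½)*(-29) = 2 - 29/2 = -25/2 ≈ -12.500)
l(65, -57)/V - 31867/L = (-181 - 1*(-57))/(-25/2) - 31867/(-5897) = (-181 + 57)*(-2/25) - 31867*(-1/5897) = -124*(-2/25) + 31867/5897 = 248/25 + 31867/5897 = 2259131/147425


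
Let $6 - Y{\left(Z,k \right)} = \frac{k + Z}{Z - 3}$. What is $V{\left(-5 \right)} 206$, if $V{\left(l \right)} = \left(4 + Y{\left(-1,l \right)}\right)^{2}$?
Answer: $\frac{29767}{2} \approx 14884.0$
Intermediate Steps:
$Y{\left(Z,k \right)} = 6 - \frac{Z + k}{-3 + Z}$ ($Y{\left(Z,k \right)} = 6 - \frac{k + Z}{Z - 3} = 6 - \frac{Z + k}{-3 + Z}$)
$V{\left(l \right)} = \left(\frac{39}{4} + \frac{l}{4}\right)^{2}$ ($V{\left(l \right)} = \left(4 + \frac{-18 - l + 5 \left(-1\right)}{-3 - 1}\right)^{2} = \left(4 + \frac{-18 - l - 5}{-4}\right)^{2} = \left(4 - \frac{-23 - l}{4}\right)^{2} = \left(4 + \left(\frac{23}{4} + \frac{l}{4}\right)\right)^{2} = \left(\frac{39}{4} + \frac{l}{4}\right)^{2}$)
$V{\left(-5 \right)} 206 = \frac{\left(39 - 5\right)^{2}}{16} \cdot 206 = \frac{34^{2}}{16} \cdot 206 = \frac{1}{16} \cdot 1156 \cdot 206 = \frac{289}{4} \cdot 206 = \frac{29767}{2}$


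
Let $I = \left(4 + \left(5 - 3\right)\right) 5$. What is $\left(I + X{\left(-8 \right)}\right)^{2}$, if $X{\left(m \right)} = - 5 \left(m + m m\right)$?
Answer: $62500$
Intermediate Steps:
$X{\left(m \right)} = - 5 m - 5 m^{2}$ ($X{\left(m \right)} = - 5 \left(m + m^{2}\right) = - 5 m - 5 m^{2}$)
$I = 30$ ($I = \left(4 + \left(5 - 3\right)\right) 5 = \left(4 + 2\right) 5 = 6 \cdot 5 = 30$)
$\left(I + X{\left(-8 \right)}\right)^{2} = \left(30 - - 40 \left(1 - 8\right)\right)^{2} = \left(30 - \left(-40\right) \left(-7\right)\right)^{2} = \left(30 - 280\right)^{2} = \left(-250\right)^{2} = 62500$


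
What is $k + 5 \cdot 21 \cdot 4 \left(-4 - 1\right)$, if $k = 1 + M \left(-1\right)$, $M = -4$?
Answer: $-2095$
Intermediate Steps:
$k = 5$ ($k = 1 - -4 = 1 + 4 = 5$)
$k + 5 \cdot 21 \cdot 4 \left(-4 - 1\right) = 5 + 5 \cdot 21 \cdot 4 \left(-4 - 1\right) = 5 + 105 \cdot 4 \left(-5\right) = 5 + 105 \left(-20\right) = 5 - 2100 = -2095$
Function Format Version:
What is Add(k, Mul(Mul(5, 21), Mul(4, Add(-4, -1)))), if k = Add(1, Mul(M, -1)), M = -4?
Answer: -2095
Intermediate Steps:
k = 5 (k = Add(1, Mul(-4, -1)) = Add(1, 4) = 5)
Add(k, Mul(Mul(5, 21), Mul(4, Add(-4, -1)))) = Add(5, Mul(Mul(5, 21), Mul(4, Add(-4, -1)))) = Add(5, Mul(105, Mul(4, -5))) = Add(5, Mul(105, -20)) = Add(5, -2100) = -2095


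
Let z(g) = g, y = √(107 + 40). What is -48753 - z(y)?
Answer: -48753 - 7*√3 ≈ -48765.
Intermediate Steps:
y = 7*√3 (y = √147 = 7*√3 ≈ 12.124)
-48753 - z(y) = -48753 - 7*√3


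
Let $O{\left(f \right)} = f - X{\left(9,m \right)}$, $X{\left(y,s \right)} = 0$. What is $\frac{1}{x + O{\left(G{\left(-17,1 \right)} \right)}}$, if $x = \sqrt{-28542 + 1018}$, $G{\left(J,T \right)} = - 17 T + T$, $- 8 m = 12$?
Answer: $- \frac{4}{6945} - \frac{i \sqrt{6881}}{13890} \approx -0.00057595 - 0.0059721 i$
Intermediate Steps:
$m = - \frac{3}{2}$ ($m = \left(- \frac{1}{8}\right) 12 = - \frac{3}{2} \approx -1.5$)
$G{\left(J,T \right)} = - 16 T$
$O{\left(f \right)} = f$ ($O{\left(f \right)} = f - 0 = f + 0 = f$)
$x = 2 i \sqrt{6881}$ ($x = \sqrt{-27524} = 2 i \sqrt{6881} \approx 165.9 i$)
$\frac{1}{x + O{\left(G{\left(-17,1 \right)} \right)}} = \frac{1}{2 i \sqrt{6881} - 16} = \frac{1}{-16 + 2 i \sqrt{6881}}$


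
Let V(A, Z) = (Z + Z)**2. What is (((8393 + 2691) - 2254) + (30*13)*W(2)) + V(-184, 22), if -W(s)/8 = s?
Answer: 4526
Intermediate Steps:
W(s) = -8*s
V(A, Z) = 4*Z**2 (V(A, Z) = (2*Z)**2 = 4*Z**2)
(((8393 + 2691) - 2254) + (30*13)*W(2)) + V(-184, 22) = (((8393 + 2691) - 2254) + (30*13)*(-8*2)) + 4*22**2 = ((11084 - 2254) + 390*(-16)) + 4*484 = (8830 - 6240) + 1936 = 2590 + 1936 = 4526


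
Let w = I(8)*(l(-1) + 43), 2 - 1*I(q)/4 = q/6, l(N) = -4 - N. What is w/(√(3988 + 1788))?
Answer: 80/57 ≈ 1.4035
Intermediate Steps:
I(q) = 8 - 2*q/3 (I(q) = 8 - 4*q/6 = 8 - 2*q/3)
w = 320/3 (w = (8 - ⅔*8)*((-4 - 1*(-1)) + 43) = (8 - 16/3)*((-4 + 1) + 43) = 8*(-3 + 43)/3 = (8/3)*40 = 320/3 ≈ 106.67)
w/(√(3988 + 1788)) = 320/(3*(√(3988 + 1788))) = 320/(3*(√5776)) = (320/3)/76 = (320/3)*(1/76) = 80/57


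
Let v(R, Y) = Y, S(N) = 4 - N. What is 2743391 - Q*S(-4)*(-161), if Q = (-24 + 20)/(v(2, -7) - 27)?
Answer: 46640223/17 ≈ 2.7435e+6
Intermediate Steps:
Q = 2/17 (Q = (-24 + 20)/(-7 - 27) = -4/(-34) = -4*(-1/34) = 2/17 ≈ 0.11765)
2743391 - Q*S(-4)*(-161) = 2743391 - 2*(4 - 1*(-4))/17*(-161) = 2743391 - 2*(4 + 4)/17*(-161) = 2743391 - (2/17)*8*(-161) = 2743391 - 16*(-161)/17 = 2743391 - 1*(-2576/17) = 2743391 + 2576/17 = 46640223/17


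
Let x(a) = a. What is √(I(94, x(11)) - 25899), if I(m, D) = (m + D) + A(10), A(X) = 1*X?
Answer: 2*I*√6446 ≈ 160.57*I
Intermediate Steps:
A(X) = X
I(m, D) = 10 + D + m (I(m, D) = (m + D) + 10 = (D + m) + 10 = 10 + D + m)
√(I(94, x(11)) - 25899) = √((10 + 11 + 94) - 25899) = √(115 - 25899) = √(-25784) = 2*I*√6446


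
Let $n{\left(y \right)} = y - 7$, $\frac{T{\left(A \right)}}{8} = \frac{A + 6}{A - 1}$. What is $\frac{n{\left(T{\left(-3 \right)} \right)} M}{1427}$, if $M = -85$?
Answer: $\frac{1105}{1427} \approx 0.77435$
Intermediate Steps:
$T{\left(A \right)} = \frac{8 \left(6 + A\right)}{-1 + A}$ ($T{\left(A \right)} = 8 \frac{A + 6}{A - 1} = 8 \frac{6 + A}{-1 + A} = \frac{8 \left(6 + A\right)}{-1 + A}$)
$n{\left(y \right)} = -7 + y$ ($n{\left(y \right)} = y - 7 = -7 + y$)
$\frac{n{\left(T{\left(-3 \right)} \right)} M}{1427} = \frac{\left(-7 + \frac{8 \left(6 - 3\right)}{-1 - 3}\right) \left(-85\right)}{1427} = \left(-7 + 8 \frac{1}{-4} \cdot 3\right) \left(-85\right) \frac{1}{1427} = \left(-7 + 8 \left(- \frac{1}{4}\right) 3\right) \left(-85\right) \frac{1}{1427} = \left(-7 - 6\right) \left(-85\right) \frac{1}{1427} = \left(-13\right) \left(-85\right) \frac{1}{1427} = 1105 \cdot \frac{1}{1427} = \frac{1105}{1427}$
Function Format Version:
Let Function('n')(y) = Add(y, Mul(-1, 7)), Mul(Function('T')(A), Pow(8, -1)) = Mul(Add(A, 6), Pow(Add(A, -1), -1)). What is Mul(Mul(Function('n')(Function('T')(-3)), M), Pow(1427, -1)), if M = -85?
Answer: Rational(1105, 1427) ≈ 0.77435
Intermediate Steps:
Function('T')(A) = Mul(8, Pow(Add(-1, A), -1), Add(6, A)) (Function('T')(A) = Mul(8, Mul(Add(A, 6), Pow(Add(A, -1), -1))) = Mul(8, Mul(Add(6, A), Pow(Add(-1, A), -1))) = Mul(8, Mul(Pow(Add(-1, A), -1), Add(6, A))) = Mul(8, Pow(Add(-1, A), -1), Add(6, A)))
Function('n')(y) = Add(-7, y) (Function('n')(y) = Add(y, -7) = Add(-7, y))
Mul(Mul(Function('n')(Function('T')(-3)), M), Pow(1427, -1)) = Mul(Mul(Add(-7, Mul(8, Pow(Add(-1, -3), -1), Add(6, -3))), -85), Pow(1427, -1)) = Mul(Mul(Add(-7, Mul(8, Pow(-4, -1), 3)), -85), Rational(1, 1427)) = Mul(Mul(Add(-7, Mul(8, Rational(-1, 4), 3)), -85), Rational(1, 1427)) = Mul(Mul(Add(-7, -6), -85), Rational(1, 1427)) = Mul(Mul(-13, -85), Rational(1, 1427)) = Mul(1105, Rational(1, 1427)) = Rational(1105, 1427)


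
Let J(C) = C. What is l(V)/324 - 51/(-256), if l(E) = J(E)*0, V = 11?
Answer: 51/256 ≈ 0.19922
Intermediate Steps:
l(E) = 0 (l(E) = E*0 = 0)
l(V)/324 - 51/(-256) = 0/324 - 51/(-256) = 0*(1/324) - 51*(-1/256) = 0 + 51/256 = 51/256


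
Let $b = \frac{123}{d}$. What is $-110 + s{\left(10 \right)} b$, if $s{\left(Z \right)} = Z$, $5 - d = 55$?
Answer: $- \frac{673}{5} \approx -134.6$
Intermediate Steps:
$d = -50$ ($d = 5 - 55 = -50$)
$b = - \frac{123}{50}$ ($b = \frac{123}{-50} = 123 \left(- \frac{1}{50}\right) = - \frac{123}{50} \approx -2.46$)
$-110 + s{\left(10 \right)} b = -110 + 10 \left(- \frac{123}{50}\right) = -110 - \frac{123}{5} = - \frac{673}{5}$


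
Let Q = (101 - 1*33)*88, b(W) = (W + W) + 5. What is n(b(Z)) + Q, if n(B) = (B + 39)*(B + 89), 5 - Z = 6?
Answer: 9848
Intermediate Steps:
Z = -1 (Z = 5 - 1*6 = 5 - 6 = -1)
b(W) = 5 + 2*W (b(W) = 2*W + 5 = 5 + 2*W)
n(B) = (39 + B)*(89 + B)
Q = 5984 (Q = (101 - 33)*88 = 68*88 = 5984)
n(b(Z)) + Q = (3471 + (5 + 2*(-1))**2 + 128*(5 + 2*(-1))) + 5984 = (3471 + (5 - 2)**2 + 128*(5 - 2)) + 5984 = (3471 + 3**2 + 128*3) + 5984 = (3471 + 9 + 384) + 5984 = 3864 + 5984 = 9848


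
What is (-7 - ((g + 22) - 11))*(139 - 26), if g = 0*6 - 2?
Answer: -1808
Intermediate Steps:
g = -2 (g = 0 - 2 = -2)
(-7 - ((g + 22) - 11))*(139 - 26) = (-7 - ((-2 + 22) - 11))*(139 - 26) = (-7 - (20 - 11))*113 = (-7 - 1*9)*113 = (-7 - 9)*113 = -16*113 = -1808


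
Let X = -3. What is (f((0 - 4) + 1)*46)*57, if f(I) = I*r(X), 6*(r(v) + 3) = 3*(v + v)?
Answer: 47196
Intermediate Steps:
r(v) = -3 + v (r(v) = -3 + (3*(v + v))/6 = -3 + (3*(2*v))/6 = -3 + (6*v)/6 = -3 + v)
f(I) = -6*I (f(I) = I*(-3 - 3) = I*(-6) = -6*I)
(f((0 - 4) + 1)*46)*57 = (-6*((0 - 4) + 1)*46)*57 = (-6*(-4 + 1)*46)*57 = (-6*(-3)*46)*57 = (18*46)*57 = 828*57 = 47196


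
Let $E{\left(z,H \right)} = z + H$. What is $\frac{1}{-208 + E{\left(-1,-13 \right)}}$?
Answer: $- \frac{1}{222} \approx -0.0045045$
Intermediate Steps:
$E{\left(z,H \right)} = H + z$
$\frac{1}{-208 + E{\left(-1,-13 \right)}} = \frac{1}{-208 - 14} = \frac{1}{-222} = - \frac{1}{222}$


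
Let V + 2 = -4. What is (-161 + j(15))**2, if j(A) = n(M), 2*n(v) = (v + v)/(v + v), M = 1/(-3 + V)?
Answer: 103041/4 ≈ 25760.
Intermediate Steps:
V = -6 (V = -2 - 4 = -6)
M = -1/9 (M = 1/(-3 - 6) = 1/(-9) = -1/9 ≈ -0.11111)
n(v) = 1/2 (n(v) = ((v + v)/(v + v))/2 = ((2*v)/((2*v)))/2 = ((2*v)*(1/(2*v)))/2 = (1/2)*1 = 1/2)
j(A) = 1/2
(-161 + j(15))**2 = (-161 + 1/2)**2 = (-321/2)**2 = 103041/4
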